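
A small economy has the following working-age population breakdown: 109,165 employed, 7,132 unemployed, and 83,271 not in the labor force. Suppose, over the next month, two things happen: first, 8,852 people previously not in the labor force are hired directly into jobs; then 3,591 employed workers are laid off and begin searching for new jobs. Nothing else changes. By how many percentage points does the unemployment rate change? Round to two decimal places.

Initially, labor force = 109,165 + 7,132 = 116,297, so u = 7,132/116,297 = 6.13%.
After the first change, employed and labor force both rise by 8,852; unemployed unchanged → E = 118,017, U = 7,132, labor force = 125,149.
After the second change, employed falls and unemployed rises by 3,591; labor force unchanged → E = 114,426, U = 10,723, labor force = 125,149.
New unemployment rate = 10,723 / 125,149 = 8.57%.
Change = 8.57% − 6.13% = +2.44 percentage points.

The unemployment rate changes by +2.44 percentage points.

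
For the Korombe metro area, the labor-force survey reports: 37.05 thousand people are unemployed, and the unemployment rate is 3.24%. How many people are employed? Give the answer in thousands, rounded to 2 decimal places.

Labor force = U / u = 37.05 / 0.0324 ≈ 1,143.52 thousand.
Employed = labor force − unemployed = 1,143.52 − 37.05 = 1,106.47 thousand.

About 1,106.47 thousand are employed.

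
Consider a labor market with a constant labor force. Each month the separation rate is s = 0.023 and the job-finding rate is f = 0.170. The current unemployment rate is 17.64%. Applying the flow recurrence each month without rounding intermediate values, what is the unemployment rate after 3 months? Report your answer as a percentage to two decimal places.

With a fixed labor force, u_{t+1} = u_t + s·(1−u_t) − f·u_t = u_t·(1−s−f) + s.
Here 1−s−f = 0.807 and s = 0.023.
u_1 = 0.176400 × 0.807 + 0.023 = 0.165355.
u_2 = 0.165355 × 0.807 + 0.023 = 0.156441.
u_3 = 0.156441 × 0.807 + 0.023 = 0.149248.

Unemployment rate after three months ≈ 14.92%.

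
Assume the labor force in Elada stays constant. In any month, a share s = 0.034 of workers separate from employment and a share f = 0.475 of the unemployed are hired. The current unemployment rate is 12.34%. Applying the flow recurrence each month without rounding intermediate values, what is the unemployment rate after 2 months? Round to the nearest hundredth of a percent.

With a fixed labor force, u_{t+1} = u_t + s·(1−u_t) − f·u_t = u_t·(1−s−f) + s.
Here 1−s−f = 0.491 and s = 0.034.
u_1 = 0.123400 × 0.491 + 0.034 = 0.094589.
u_2 = 0.094589 × 0.491 + 0.034 = 0.080443.

Unemployment rate after two months ≈ 8.04%.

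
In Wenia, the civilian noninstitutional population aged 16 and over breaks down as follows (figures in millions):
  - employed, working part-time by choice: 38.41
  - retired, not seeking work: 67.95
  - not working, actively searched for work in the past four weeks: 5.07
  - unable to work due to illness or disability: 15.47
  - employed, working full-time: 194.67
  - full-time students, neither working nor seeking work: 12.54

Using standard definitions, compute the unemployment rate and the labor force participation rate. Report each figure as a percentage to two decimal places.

Employed = 38.41 + 194.67 = 233.08 million.
Unemployed = 5.07 million.
Labor force = 233.08 + 5.07 = 238.15 million.
Not in labor force = 67.95 + 15.47 + 12.54 = 95.96 million (those not working and not actively searching are outside the labor force).
Civilian working-age population = 238.15 + 95.96 = 334.11 million.
Unemployment rate = 5.07 / 238.15 = 2.13%.
Labor force participation rate = 238.15 / 334.11 = 71.28%.

Unemployment rate ≈ 2.13%; labor force participation rate ≈ 71.28%.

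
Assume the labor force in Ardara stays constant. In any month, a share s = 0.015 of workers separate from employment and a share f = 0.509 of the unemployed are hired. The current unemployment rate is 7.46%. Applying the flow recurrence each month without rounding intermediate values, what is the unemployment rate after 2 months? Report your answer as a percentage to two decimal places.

With a fixed labor force, u_{t+1} = u_t + s·(1−u_t) − f·u_t = u_t·(1−s−f) + s.
Here 1−s−f = 0.476 and s = 0.015.
u_1 = 0.074600 × 0.476 + 0.015 = 0.050510.
u_2 = 0.050510 × 0.476 + 0.015 = 0.039043.

Unemployment rate after two months ≈ 3.90%.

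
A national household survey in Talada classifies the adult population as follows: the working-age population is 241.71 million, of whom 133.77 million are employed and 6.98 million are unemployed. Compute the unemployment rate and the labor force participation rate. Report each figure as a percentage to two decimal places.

Unemployment rate ≈ 4.96%; labor force participation rate ≈ 58.23%.

Labor force = employed + unemployed = 133.77 + 6.98 = 140.75 million.
Unemployment rate = 6.98 / 140.75 = 4.96%.
Labor force participation rate = 140.75 / 241.71 = 58.23%.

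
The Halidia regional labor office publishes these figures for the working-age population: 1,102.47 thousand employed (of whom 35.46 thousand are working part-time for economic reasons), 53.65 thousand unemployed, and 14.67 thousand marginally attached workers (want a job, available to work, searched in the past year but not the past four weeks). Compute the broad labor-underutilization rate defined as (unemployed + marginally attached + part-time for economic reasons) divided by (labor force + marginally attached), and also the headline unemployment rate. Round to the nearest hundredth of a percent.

Broad underutilization rate ≈ 8.86%; headline unemployment rate ≈ 4.64%.

Labor force = 1,102.47 + 53.65 = 1,156.12 thousand.
Numerator = 53.65 + 14.67 + 35.46 = 103.78 thousand.
Denominator = 1,156.12 + 14.67 = 1,170.79 thousand.
Broad rate = 103.78 / 1,170.79 = 8.86%.
Headline unemployment rate = 53.65 / 1,156.12 = 4.64%.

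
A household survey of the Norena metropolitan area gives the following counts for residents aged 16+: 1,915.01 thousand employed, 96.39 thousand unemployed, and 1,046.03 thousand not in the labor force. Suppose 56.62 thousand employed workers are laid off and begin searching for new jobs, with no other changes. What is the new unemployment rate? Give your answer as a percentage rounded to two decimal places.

Initially, labor force = 1,915.01 + 96.39 = 2,011.40 thousand, so u = 96.39/2,011.40 = 4.79%.
After the change, employed falls and unemployed rises by 56.62; labor force unchanged → E = 1,858.39, U = 153.01, labor force = 2,011.40 thousand.
New unemployment rate = 153.01 / 2,011.40 = 7.61%.

New unemployment rate ≈ 7.61%.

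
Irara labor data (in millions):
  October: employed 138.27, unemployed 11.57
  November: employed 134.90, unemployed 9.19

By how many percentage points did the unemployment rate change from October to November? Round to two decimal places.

October: labor force = 138.27 + 11.57 = 149.84; u = 11.57/149.84 = 7.72%.
November: labor force = 134.90 + 9.19 = 144.09; u = 9.19/144.09 = 6.38%.
Change = 6.38% − 7.72% = −1.34 pp.

The unemployment rate changed by −1.34 percentage points.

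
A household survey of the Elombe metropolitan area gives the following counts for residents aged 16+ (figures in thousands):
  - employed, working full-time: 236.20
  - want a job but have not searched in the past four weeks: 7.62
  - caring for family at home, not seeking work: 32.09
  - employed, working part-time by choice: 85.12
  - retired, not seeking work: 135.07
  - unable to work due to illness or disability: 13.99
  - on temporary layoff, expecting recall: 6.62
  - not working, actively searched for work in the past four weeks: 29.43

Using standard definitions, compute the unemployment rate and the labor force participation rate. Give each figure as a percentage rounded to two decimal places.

Unemployment rate ≈ 10.09%; labor force participation rate ≈ 65.44%.

Employed = 236.20 + 85.12 = 321.32 thousand.
Unemployed = 6.62 + 29.43 = 36.05 thousand (jobless and actively searching, or on temporary layoff).
Labor force = 321.32 + 36.05 = 357.37 thousand.
Not in labor force = 7.62 + 32.09 + 135.07 + 13.99 = 188.77 thousand (those not working and not actively searching are outside the labor force — including those who want a job but have given up searching).
Civilian working-age population = 357.37 + 188.77 = 546.14 thousand.
Unemployment rate = 36.05 / 357.37 = 10.09%.
Labor force participation rate = 357.37 / 546.14 = 65.44%.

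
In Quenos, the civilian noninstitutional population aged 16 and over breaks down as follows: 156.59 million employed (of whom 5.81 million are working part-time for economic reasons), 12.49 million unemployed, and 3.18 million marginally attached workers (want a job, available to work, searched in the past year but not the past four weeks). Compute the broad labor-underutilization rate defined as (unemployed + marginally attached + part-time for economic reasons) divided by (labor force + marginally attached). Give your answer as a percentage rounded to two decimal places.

Labor force = 156.59 + 12.49 = 169.08 million.
Numerator = 12.49 + 3.18 + 5.81 = 21.48 million.
Denominator = 169.08 + 3.18 = 172.26 million.
Broad rate = 21.48 / 172.26 = 12.47%.

Broad underutilization rate ≈ 12.47%.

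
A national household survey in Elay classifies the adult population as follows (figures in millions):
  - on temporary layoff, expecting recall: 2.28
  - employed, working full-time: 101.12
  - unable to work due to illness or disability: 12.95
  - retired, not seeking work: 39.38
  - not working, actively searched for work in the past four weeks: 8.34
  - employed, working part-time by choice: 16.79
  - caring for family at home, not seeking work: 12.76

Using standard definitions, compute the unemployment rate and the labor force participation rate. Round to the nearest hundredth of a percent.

Unemployment rate ≈ 8.26%; labor force participation rate ≈ 66.38%.

Employed = 101.12 + 16.79 = 117.91 million.
Unemployed = 2.28 + 8.34 = 10.62 million (jobless and actively searching, or on temporary layoff).
Labor force = 117.91 + 10.62 = 128.53 million.
Not in labor force = 12.95 + 39.38 + 12.76 = 65.09 million (those not working and not actively searching are outside the labor force).
Civilian working-age population = 128.53 + 65.09 = 193.62 million.
Unemployment rate = 10.62 / 128.53 = 8.26%.
Labor force participation rate = 128.53 / 193.62 = 66.38%.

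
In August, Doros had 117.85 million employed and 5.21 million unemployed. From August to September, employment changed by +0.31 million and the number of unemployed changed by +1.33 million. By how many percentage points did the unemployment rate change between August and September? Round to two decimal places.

August: labor force = 117.85 + 5.21 = 123.06; u = 5.21/123.06 = 4.23%.
September: labor force = 118.16 + 6.54 = 124.70; u = 6.54/124.70 = 5.24%.
Change = 5.24% − 4.23% = +1.01 pp.

The unemployment rate changed by +1.01 percentage points.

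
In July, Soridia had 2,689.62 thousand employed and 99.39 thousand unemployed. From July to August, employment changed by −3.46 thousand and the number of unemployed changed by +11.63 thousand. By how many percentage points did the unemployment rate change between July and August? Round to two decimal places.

The unemployment rate changed by +0.41 percentage points.

July: labor force = 2,689.62 + 99.39 = 2,789.01; u = 99.39/2,789.01 = 3.56%.
August: labor force = 2,686.16 + 111.02 = 2,797.18; u = 111.02/2,797.18 = 3.97%.
Change = 3.97% − 3.56% = +0.41 pp.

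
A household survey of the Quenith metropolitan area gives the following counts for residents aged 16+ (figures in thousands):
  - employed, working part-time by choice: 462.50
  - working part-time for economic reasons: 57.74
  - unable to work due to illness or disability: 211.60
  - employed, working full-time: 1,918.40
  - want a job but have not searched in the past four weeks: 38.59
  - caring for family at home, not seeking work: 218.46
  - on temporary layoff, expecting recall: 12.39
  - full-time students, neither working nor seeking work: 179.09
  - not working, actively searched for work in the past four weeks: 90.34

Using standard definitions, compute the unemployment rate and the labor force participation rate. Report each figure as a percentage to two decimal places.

Employed = 462.50 + 57.74 + 1,918.40 = 2,438.64 thousand (anyone who worked, including part-time for economic reasons, counts as employed).
Unemployed = 12.39 + 90.34 = 102.73 thousand (jobless and actively searching, or on temporary layoff).
Labor force = 2,438.64 + 102.73 = 2,541.37 thousand.
Not in labor force = 211.60 + 38.59 + 218.46 + 179.09 = 647.74 thousand (those not working and not actively searching are outside the labor force — including those who want a job but have given up searching).
Civilian working-age population = 2,541.37 + 647.74 = 3,189.11 thousand.
Unemployment rate = 102.73 / 2,541.37 = 4.04%.
Labor force participation rate = 2,541.37 / 3,189.11 = 79.69%.

Unemployment rate ≈ 4.04%; labor force participation rate ≈ 79.69%.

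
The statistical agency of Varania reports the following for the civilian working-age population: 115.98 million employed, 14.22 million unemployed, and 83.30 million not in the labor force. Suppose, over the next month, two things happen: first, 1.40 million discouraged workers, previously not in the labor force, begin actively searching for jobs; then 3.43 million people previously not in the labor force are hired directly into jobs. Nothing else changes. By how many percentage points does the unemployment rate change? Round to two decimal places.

The unemployment rate changes by +0.65 percentage points.

Initially, labor force = 115.98 + 14.22 = 130.20 million, so u = 14.22/130.20 = 10.92%.
After the first change, unemployed and labor force both rise by 1.40 → E = 115.98, U = 15.62, labor force = 131.60 million.
After the second change, employed and labor force both rise by 3.43; unemployed unchanged → E = 119.41, U = 15.62, labor force = 135.03 million.
New unemployment rate = 15.62 / 135.03 = 11.57%.
Change = 11.57% − 10.92% = +0.65 percentage points.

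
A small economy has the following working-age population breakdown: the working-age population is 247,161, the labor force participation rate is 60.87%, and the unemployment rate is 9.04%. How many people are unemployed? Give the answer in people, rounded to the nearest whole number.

About 13,600 are unemployed.

Labor force = 0.6087 × 247,161 = 150,447.
Unemployed = 0.0904 × 150,447 ≈ 13,600.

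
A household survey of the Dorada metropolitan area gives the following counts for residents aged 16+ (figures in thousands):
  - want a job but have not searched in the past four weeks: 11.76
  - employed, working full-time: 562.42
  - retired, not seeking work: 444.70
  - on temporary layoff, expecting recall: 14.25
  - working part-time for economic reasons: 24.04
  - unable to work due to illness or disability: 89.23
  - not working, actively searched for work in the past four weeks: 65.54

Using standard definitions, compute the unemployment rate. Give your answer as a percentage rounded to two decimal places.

Unemployment rate ≈ 11.98%.

Employed = 562.42 + 24.04 = 586.46 thousand (anyone who worked, including part-time for economic reasons, counts as employed).
Unemployed = 14.25 + 65.54 = 79.79 thousand (jobless and actively searching, or on temporary layoff).
Labor force = 586.46 + 79.79 = 666.25 thousand.
Unemployment rate = 79.79 / 666.25 = 11.98%.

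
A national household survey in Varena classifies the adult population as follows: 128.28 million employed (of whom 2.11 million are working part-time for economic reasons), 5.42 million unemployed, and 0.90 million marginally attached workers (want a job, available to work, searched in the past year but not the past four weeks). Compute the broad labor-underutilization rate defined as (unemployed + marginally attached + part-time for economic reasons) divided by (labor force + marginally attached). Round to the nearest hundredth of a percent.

Broad underutilization rate ≈ 6.26%.

Labor force = 128.28 + 5.42 = 133.70 million.
Numerator = 5.42 + 0.90 + 2.11 = 8.43 million.
Denominator = 133.70 + 0.90 = 134.60 million.
Broad rate = 8.43 / 134.60 = 6.26%.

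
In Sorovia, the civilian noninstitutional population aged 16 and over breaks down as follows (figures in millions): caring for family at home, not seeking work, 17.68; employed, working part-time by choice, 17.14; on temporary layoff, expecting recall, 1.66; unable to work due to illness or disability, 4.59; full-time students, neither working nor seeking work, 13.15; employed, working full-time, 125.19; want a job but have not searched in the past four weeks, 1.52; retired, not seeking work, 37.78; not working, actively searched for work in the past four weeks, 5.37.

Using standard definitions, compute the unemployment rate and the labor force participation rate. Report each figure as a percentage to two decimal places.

Unemployment rate ≈ 4.71%; labor force participation rate ≈ 66.65%.

Employed = 17.14 + 125.19 = 142.33 million.
Unemployed = 1.66 + 5.37 = 7.03 million (jobless and actively searching, or on temporary layoff).
Labor force = 142.33 + 7.03 = 149.36 million.
Not in labor force = 17.68 + 4.59 + 13.15 + 1.52 + 37.78 = 74.72 million (those not working and not actively searching are outside the labor force — including those who want a job but have given up searching).
Civilian working-age population = 149.36 + 74.72 = 224.08 million.
Unemployment rate = 7.03 / 149.36 = 4.71%.
Labor force participation rate = 149.36 / 224.08 = 66.65%.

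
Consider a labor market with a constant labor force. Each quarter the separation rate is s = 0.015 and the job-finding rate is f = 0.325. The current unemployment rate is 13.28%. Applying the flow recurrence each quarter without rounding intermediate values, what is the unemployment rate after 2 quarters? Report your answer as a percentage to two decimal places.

With a fixed labor force, u_{t+1} = u_t + s·(1−u_t) − f·u_t = u_t·(1−s−f) + s.
Here 1−s−f = 0.660 and s = 0.015.
u_1 = 0.132800 × 0.660 + 0.015 = 0.102648.
u_2 = 0.102648 × 0.660 + 0.015 = 0.082748.

Unemployment rate after two quarters ≈ 8.27%.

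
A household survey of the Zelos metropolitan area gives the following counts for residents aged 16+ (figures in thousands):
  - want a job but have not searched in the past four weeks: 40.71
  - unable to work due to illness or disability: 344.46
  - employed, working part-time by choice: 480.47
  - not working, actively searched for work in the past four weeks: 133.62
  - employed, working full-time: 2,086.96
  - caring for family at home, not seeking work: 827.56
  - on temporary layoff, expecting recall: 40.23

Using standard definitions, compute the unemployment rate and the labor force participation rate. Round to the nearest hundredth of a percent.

Unemployment rate ≈ 6.34%; labor force participation rate ≈ 69.33%.

Employed = 480.47 + 2,086.96 = 2,567.43 thousand.
Unemployed = 133.62 + 40.23 = 173.85 thousand (jobless and actively searching, or on temporary layoff).
Labor force = 2,567.43 + 173.85 = 2,741.28 thousand.
Not in labor force = 40.71 + 344.46 + 827.56 = 1,212.73 thousand (those not working and not actively searching are outside the labor force — including those who want a job but have given up searching).
Civilian working-age population = 2,741.28 + 1,212.73 = 3,954.01 thousand.
Unemployment rate = 173.85 / 2,741.28 = 6.34%.
Labor force participation rate = 2,741.28 / 3,954.01 = 69.33%.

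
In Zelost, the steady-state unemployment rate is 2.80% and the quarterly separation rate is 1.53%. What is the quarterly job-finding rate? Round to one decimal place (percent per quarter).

From u* = s/(s+f): f = s·(1−u)/u.
f = 1.53 × (1 − 0.0280) / 0.0280 = 1.4872 / 0.0280 ≈ 53.1% per quarter.

Job-finding rate ≈ 53.1% per quarter.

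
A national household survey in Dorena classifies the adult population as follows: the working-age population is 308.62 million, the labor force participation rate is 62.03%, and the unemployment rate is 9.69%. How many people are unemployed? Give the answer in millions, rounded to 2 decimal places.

About 18.55 million are unemployed.

Labor force = 0.6203 × 308.62 = 191.44 million.
Unemployed = 0.0969 × 191.44 ≈ 18.55 million.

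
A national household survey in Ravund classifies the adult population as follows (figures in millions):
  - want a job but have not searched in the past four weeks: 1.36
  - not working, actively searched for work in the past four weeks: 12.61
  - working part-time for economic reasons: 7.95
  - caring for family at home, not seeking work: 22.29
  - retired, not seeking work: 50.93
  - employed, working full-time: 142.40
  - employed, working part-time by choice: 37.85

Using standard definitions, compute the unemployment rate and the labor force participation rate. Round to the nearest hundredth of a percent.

Employed = 7.95 + 142.40 + 37.85 = 188.20 million (anyone who worked, including part-time for economic reasons, counts as employed).
Unemployed = 12.61 million.
Labor force = 188.20 + 12.61 = 200.81 million.
Not in labor force = 1.36 + 22.29 + 50.93 = 74.58 million (those not working and not actively searching are outside the labor force — including those who want a job but have given up searching).
Civilian working-age population = 200.81 + 74.58 = 275.39 million.
Unemployment rate = 12.61 / 200.81 = 6.28%.
Labor force participation rate = 200.81 / 275.39 = 72.92%.

Unemployment rate ≈ 6.28%; labor force participation rate ≈ 72.92%.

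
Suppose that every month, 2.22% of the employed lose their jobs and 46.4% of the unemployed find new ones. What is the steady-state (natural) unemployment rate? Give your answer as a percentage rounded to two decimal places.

At steady state the flows balance: s·E = f·U, so U/(E+U) = s/(s+f).
u* = 2.22 / (2.22 + 46.4) = 2.22 / 48.62 = 4.57%.

Steady-state unemployment rate ≈ 4.57%.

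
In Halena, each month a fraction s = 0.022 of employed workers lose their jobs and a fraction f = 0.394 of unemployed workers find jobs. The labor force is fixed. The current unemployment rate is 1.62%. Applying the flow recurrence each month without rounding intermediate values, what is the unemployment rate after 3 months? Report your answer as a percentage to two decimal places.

Unemployment rate after three months ≈ 4.56%.

With a fixed labor force, u_{t+1} = u_t + s·(1−u_t) − f·u_t = u_t·(1−s−f) + s.
Here 1−s−f = 0.584 and s = 0.022.
u_1 = 0.016200 × 0.584 + 0.022 = 0.031461.
u_2 = 0.031461 × 0.584 + 0.022 = 0.040373.
u_3 = 0.040373 × 0.584 + 0.022 = 0.045578.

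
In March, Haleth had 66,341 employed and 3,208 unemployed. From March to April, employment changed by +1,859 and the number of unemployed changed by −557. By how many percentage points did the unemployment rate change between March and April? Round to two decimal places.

March: labor force = 66,341 + 3,208 = 69,549; u = 3,208/69,549 = 4.61%.
April: labor force = 68,200 + 2,651 = 70,851; u = 2,651/70,851 = 3.74%.
Change = 3.74% − 4.61% = −0.87 pp.

The unemployment rate changed by −0.87 percentage points.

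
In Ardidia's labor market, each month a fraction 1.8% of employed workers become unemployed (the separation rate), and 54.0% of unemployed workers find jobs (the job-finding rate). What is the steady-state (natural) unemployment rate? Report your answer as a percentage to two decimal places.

Steady-state unemployment rate ≈ 3.23%.

At steady state the flows balance: s·E = f·U, so U/(E+U) = s/(s+f).
u* = 1.8 / (1.8 + 54.0) = 1.8 / 55.80 = 3.23%.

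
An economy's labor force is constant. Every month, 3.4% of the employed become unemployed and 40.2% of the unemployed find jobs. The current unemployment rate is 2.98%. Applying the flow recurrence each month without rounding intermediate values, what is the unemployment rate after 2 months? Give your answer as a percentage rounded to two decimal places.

Unemployment rate after two months ≈ 6.27%.

With a fixed labor force, u_{t+1} = u_t + s·(1−u_t) − f·u_t = u_t·(1−s−f) + s.
Here 1−s−f = 0.564 and s = 0.034.
u_1 = 0.029800 × 0.564 + 0.034 = 0.050807.
u_2 = 0.050807 × 0.564 + 0.034 = 0.062655.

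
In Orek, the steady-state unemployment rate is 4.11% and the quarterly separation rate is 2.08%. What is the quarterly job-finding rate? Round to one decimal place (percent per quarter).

Job-finding rate ≈ 48.5% per quarter.

From u* = s/(s+f): f = s·(1−u)/u.
f = 2.08 × (1 − 0.0411) / 0.0411 = 1.9945 / 0.0411 ≈ 48.5% per quarter.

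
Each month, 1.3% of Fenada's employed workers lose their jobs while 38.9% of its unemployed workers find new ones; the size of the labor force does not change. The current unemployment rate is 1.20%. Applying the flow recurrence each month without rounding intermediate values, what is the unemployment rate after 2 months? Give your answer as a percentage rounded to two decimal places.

With a fixed labor force, u_{t+1} = u_t + s·(1−u_t) − f·u_t = u_t·(1−s−f) + s.
Here 1−s−f = 0.598 and s = 0.013.
u_1 = 0.012000 × 0.598 + 0.013 = 0.020176.
u_2 = 0.020176 × 0.598 + 0.013 = 0.025065.

Unemployment rate after two months ≈ 2.51%.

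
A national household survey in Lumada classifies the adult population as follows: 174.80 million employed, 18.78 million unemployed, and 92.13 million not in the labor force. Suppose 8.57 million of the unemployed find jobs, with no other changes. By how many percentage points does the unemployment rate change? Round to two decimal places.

Initially, labor force = 174.80 + 18.78 = 193.58 million, so u = 18.78/193.58 = 9.70%.
After the change, unemployed falls and employed rises by 8.57; labor force unchanged → E = 183.37, U = 10.21, labor force = 193.58 million.
New unemployment rate = 10.21 / 193.58 = 5.27%.
Change = 5.27% − 9.70% = −4.43 percentage points.

The unemployment rate changes by −4.43 percentage points.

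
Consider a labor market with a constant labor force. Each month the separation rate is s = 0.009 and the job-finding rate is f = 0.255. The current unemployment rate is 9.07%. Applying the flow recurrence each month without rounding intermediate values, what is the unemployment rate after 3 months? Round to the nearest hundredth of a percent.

Unemployment rate after three months ≈ 5.67%.

With a fixed labor force, u_{t+1} = u_t + s·(1−u_t) − f·u_t = u_t·(1−s−f) + s.
Here 1−s−f = 0.736 and s = 0.009.
u_1 = 0.090700 × 0.736 + 0.009 = 0.075755.
u_2 = 0.075755 × 0.736 + 0.009 = 0.064756.
u_3 = 0.064756 × 0.736 + 0.009 = 0.056660.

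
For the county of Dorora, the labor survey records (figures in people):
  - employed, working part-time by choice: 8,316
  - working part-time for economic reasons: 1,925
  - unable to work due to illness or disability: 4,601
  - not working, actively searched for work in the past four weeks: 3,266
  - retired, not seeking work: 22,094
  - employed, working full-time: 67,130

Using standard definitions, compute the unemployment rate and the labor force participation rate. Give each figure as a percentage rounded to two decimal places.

Employed = 8,316 + 1,925 + 67,130 = 77,371 (anyone who worked, including part-time for economic reasons, counts as employed).
Unemployed = 3,266.
Labor force = 77,371 + 3,266 = 80,637.
Not in labor force = 4,601 + 22,094 = 26,695 (those not working and not actively searching are outside the labor force).
Civilian working-age population = 80,637 + 26,695 = 107,332.
Unemployment rate = 3,266 / 80,637 = 4.05%.
Labor force participation rate = 80,637 / 107,332 = 75.13%.

Unemployment rate ≈ 4.05%; labor force participation rate ≈ 75.13%.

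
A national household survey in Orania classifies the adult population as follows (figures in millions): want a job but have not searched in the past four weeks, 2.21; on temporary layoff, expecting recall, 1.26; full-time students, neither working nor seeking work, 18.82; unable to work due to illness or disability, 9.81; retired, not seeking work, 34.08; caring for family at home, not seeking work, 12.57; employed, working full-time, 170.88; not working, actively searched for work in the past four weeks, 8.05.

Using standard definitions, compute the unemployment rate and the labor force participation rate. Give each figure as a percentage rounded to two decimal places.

Unemployment rate ≈ 5.17%; labor force participation rate ≈ 69.93%.

Employed = 170.88 million.
Unemployed = 1.26 + 8.05 = 9.31 million (jobless and actively searching, or on temporary layoff).
Labor force = 170.88 + 9.31 = 180.19 million.
Not in labor force = 2.21 + 18.82 + 9.81 + 34.08 + 12.57 = 77.49 million (those not working and not actively searching are outside the labor force — including those who want a job but have given up searching).
Civilian working-age population = 180.19 + 77.49 = 257.68 million.
Unemployment rate = 9.31 / 180.19 = 5.17%.
Labor force participation rate = 180.19 / 257.68 = 69.93%.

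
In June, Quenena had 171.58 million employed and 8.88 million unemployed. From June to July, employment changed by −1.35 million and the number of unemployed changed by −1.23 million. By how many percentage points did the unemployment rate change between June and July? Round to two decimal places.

June: labor force = 171.58 + 8.88 = 180.46; u = 8.88/180.46 = 4.92%.
July: labor force = 170.23 + 7.65 = 177.88; u = 7.65/177.88 = 4.30%.
Change = 4.30% − 4.92% = −0.62 pp.

The unemployment rate changed by −0.62 percentage points.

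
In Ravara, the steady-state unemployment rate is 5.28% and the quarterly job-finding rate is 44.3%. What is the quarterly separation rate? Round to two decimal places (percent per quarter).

From u* = s/(s+f): s = u·f/(1−u).
s = 0.0528 × 44.3 / (1 − 0.0528) = 2.3390 / 0.9472 ≈ 2.47% per quarter.

Separation rate ≈ 2.47% per quarter.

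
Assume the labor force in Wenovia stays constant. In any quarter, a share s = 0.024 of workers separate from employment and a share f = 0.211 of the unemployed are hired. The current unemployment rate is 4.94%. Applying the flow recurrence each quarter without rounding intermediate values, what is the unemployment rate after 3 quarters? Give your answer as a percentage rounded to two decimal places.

With a fixed labor force, u_{t+1} = u_t + s·(1−u_t) − f·u_t = u_t·(1−s−f) + s.
Here 1−s−f = 0.765 and s = 0.024.
u_1 = 0.049400 × 0.765 + 0.024 = 0.061791.
u_2 = 0.061791 × 0.765 + 0.024 = 0.071270.
u_3 = 0.071270 × 0.765 + 0.024 = 0.078522.

Unemployment rate after three quarters ≈ 7.85%.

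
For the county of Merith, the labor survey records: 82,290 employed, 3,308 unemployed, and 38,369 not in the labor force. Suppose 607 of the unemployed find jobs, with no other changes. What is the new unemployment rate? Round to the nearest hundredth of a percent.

Initially, labor force = 82,290 + 3,308 = 85,598, so u = 3,308/85,598 = 3.86%.
After the change, unemployed falls and employed rises by 607; labor force unchanged → E = 82,897, U = 2,701, labor force = 85,598.
New unemployment rate = 2,701 / 85,598 = 3.16%.

New unemployment rate ≈ 3.16%.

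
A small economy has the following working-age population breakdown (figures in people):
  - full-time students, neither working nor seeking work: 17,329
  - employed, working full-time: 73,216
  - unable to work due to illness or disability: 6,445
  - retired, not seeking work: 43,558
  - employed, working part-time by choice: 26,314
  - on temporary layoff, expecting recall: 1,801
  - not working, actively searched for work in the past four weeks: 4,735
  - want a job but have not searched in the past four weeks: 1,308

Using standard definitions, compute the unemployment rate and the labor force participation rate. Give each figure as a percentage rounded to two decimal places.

Unemployment rate ≈ 6.16%; labor force participation rate ≈ 60.71%.

Employed = 73,216 + 26,314 = 99,530.
Unemployed = 1,801 + 4,735 = 6,536 (jobless and actively searching, or on temporary layoff).
Labor force = 99,530 + 6,536 = 106,066.
Not in labor force = 17,329 + 6,445 + 43,558 + 1,308 = 68,640 (those not working and not actively searching are outside the labor force — including those who want a job but have given up searching).
Civilian working-age population = 106,066 + 68,640 = 174,706.
Unemployment rate = 6,536 / 106,066 = 6.16%.
Labor force participation rate = 106,066 / 174,706 = 60.71%.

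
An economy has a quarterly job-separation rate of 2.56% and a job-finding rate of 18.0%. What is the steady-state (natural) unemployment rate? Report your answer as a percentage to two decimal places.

Steady-state unemployment rate ≈ 12.45%.

At steady state the flows balance: s·E = f·U, so U/(E+U) = s/(s+f).
u* = 2.56 / (2.56 + 18.0) = 2.56 / 20.56 = 12.45%.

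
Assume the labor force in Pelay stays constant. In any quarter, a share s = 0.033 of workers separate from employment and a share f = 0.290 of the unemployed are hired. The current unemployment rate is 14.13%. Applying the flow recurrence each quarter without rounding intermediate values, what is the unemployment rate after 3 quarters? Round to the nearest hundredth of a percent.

Unemployment rate after three quarters ≈ 11.43%.

With a fixed labor force, u_{t+1} = u_t + s·(1−u_t) − f·u_t = u_t·(1−s−f) + s.
Here 1−s−f = 0.677 and s = 0.033.
u_1 = 0.141300 × 0.677 + 0.033 = 0.128660.
u_2 = 0.128660 × 0.677 + 0.033 = 0.120103.
u_3 = 0.120103 × 0.677 + 0.033 = 0.114310.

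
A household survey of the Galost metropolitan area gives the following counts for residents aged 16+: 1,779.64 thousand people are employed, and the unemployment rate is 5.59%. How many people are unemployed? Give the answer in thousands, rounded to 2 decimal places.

Let U be the number unemployed. The labor force is E + U, and U/(E+U) = 0.0559.
So U = 0.0559 × 1,779.64 / (1 − 0.0559) = 99.4819 / 0.9441 ≈ 105.37 thousand.

About 105.37 thousand are unemployed.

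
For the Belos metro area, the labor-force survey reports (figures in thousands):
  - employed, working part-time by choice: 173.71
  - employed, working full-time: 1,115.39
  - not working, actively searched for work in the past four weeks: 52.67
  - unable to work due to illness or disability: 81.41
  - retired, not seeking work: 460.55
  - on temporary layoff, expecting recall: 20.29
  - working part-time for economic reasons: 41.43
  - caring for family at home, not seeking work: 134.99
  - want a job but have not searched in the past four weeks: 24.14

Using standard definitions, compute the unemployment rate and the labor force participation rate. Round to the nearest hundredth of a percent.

Unemployment rate ≈ 5.20%; labor force participation rate ≈ 66.69%.

Employed = 173.71 + 1,115.39 + 41.43 = 1,330.53 thousand (anyone who worked, including part-time for economic reasons, counts as employed).
Unemployed = 52.67 + 20.29 = 72.96 thousand (jobless and actively searching, or on temporary layoff).
Labor force = 1,330.53 + 72.96 = 1,403.49 thousand.
Not in labor force = 81.41 + 460.55 + 134.99 + 24.14 = 701.09 thousand (those not working and not actively searching are outside the labor force — including those who want a job but have given up searching).
Civilian working-age population = 1,403.49 + 701.09 = 2,104.58 thousand.
Unemployment rate = 72.96 / 1,403.49 = 5.20%.
Labor force participation rate = 1,403.49 / 2,104.58 = 66.69%.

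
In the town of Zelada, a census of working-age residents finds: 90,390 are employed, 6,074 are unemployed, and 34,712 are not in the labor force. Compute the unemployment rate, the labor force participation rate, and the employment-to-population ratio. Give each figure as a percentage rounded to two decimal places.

Unemployment rate ≈ 6.30%; labor force participation rate ≈ 73.54%; employment-population ratio ≈ 68.91%.

Labor force = employed + unemployed = 90,390 + 6,074 = 96,464.
Working-age population = 96,464 + 34,712 = 131,176.
Unemployment rate = 6,074 / 96,464 = 6.30%.
Labor force participation rate = 96,464 / 131,176 = 73.54%.
Employment-population ratio = 90,390 / 131,176 = 68.91%.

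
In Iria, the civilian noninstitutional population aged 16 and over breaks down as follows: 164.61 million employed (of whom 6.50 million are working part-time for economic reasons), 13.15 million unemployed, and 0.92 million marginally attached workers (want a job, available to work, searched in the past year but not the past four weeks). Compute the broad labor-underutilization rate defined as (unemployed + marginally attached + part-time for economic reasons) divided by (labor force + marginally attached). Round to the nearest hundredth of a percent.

Broad underutilization rate ≈ 11.51%.

Labor force = 164.61 + 13.15 = 177.76 million.
Numerator = 13.15 + 0.92 + 6.50 = 20.57 million.
Denominator = 177.76 + 0.92 = 178.68 million.
Broad rate = 20.57 / 178.68 = 11.51%.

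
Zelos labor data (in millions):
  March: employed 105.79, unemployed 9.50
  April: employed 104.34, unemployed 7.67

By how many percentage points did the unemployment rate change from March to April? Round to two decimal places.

The unemployment rate changed by −1.39 percentage points.

March: labor force = 105.79 + 9.50 = 115.29; u = 9.50/115.29 = 8.24%.
April: labor force = 104.34 + 7.67 = 112.01; u = 7.67/112.01 = 6.85%.
Change = 6.85% − 8.24% = −1.39 pp.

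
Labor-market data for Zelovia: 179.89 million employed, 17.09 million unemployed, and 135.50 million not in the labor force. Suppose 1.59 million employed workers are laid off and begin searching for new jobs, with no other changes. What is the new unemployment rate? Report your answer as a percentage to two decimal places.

Initially, labor force = 179.89 + 17.09 = 196.98 million, so u = 17.09/196.98 = 8.68%.
After the change, employed falls and unemployed rises by 1.59; labor force unchanged → E = 178.30, U = 18.68, labor force = 196.98 million.
New unemployment rate = 18.68 / 196.98 = 9.48%.

New unemployment rate ≈ 9.48%.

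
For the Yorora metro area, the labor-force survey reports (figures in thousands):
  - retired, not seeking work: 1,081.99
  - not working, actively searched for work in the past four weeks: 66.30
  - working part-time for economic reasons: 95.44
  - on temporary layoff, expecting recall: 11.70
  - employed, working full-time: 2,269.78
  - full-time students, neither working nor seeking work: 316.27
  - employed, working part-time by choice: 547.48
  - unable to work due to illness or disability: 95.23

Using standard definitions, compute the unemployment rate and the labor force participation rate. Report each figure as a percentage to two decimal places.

Unemployment rate ≈ 2.61%; labor force participation rate ≈ 66.69%.

Employed = 95.44 + 2,269.78 + 547.48 = 2,912.70 thousand (anyone who worked, including part-time for economic reasons, counts as employed).
Unemployed = 66.30 + 11.70 = 78.00 thousand (jobless and actively searching, or on temporary layoff).
Labor force = 2,912.70 + 78.00 = 2,990.70 thousand.
Not in labor force = 1,081.99 + 316.27 + 95.23 = 1,493.49 thousand (those not working and not actively searching are outside the labor force).
Civilian working-age population = 2,990.70 + 1,493.49 = 4,484.19 thousand.
Unemployment rate = 78.00 / 2,990.70 = 2.61%.
Labor force participation rate = 2,990.70 / 4,484.19 = 66.69%.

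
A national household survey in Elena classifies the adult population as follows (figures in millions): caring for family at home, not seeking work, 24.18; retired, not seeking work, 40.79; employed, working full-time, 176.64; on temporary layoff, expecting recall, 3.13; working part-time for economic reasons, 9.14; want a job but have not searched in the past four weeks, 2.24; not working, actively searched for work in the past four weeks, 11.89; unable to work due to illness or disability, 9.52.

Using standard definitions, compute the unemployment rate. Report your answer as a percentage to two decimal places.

Employed = 176.64 + 9.14 = 185.78 million (anyone who worked, including part-time for economic reasons, counts as employed).
Unemployed = 3.13 + 11.89 = 15.02 million (jobless and actively searching, or on temporary layoff).
Labor force = 185.78 + 15.02 = 200.80 million.
Unemployment rate = 15.02 / 200.80 = 7.48%.

Unemployment rate ≈ 7.48%.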